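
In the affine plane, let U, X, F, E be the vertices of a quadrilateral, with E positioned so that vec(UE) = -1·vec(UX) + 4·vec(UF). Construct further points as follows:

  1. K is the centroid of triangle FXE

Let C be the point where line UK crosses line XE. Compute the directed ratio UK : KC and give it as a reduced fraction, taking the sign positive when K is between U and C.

UK:KC = 5

Assign U = (0, 0), X = (1, 0), F = (0, 1), E = (-1, 4) — the answer is frame-independent, so this choice is without loss of generality.
1. K is the centroid of triangle FXE ⇒ K = (0, 5/3)
line UK meets XE at C = (0, 2)
K = U + t·(C−U) with t = 5/6, so UK:KC = 5/6:1/6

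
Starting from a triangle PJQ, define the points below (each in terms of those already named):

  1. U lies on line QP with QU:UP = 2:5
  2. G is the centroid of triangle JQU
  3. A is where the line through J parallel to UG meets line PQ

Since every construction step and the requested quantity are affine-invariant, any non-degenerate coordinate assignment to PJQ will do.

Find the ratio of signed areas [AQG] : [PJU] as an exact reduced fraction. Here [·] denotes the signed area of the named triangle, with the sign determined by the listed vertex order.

[AQG]:[PJU] = -4/15

Work in coordinates with P = (0, 0), J = (1, 0), Q = (0, 1).
1. U lies on line QP with QU:UP = 2:5 ⇒ U = (0, 5/7)
2. G is the centroid of triangle JQU ⇒ G = (1/3, 4/7)
3. A is where the line through J parallel to UG meets line PQ ⇒ A = (0, 3/7)
2·[AQG] = -4/21, 2·[PJU] = 5/7
[AQG]:[PJU] = -4/21:5/7 = -4/15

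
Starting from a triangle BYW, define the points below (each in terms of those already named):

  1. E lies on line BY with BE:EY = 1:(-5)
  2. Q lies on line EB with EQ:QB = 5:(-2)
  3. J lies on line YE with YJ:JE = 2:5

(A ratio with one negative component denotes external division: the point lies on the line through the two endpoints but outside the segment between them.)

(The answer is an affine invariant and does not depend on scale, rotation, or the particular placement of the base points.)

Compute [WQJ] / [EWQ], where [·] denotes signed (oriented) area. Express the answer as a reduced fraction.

Choose coordinates B = (0, 0), Y = (1, 0), W = (0, 1).
1. E lies on line BY with BE:EY = 1:(-5) ⇒ E = (-1/4, 0)
2. Q lies on line EB with EQ:QB = 5:(-2) ⇒ Q = (1/6, 0)
3. J lies on line YE with YJ:JE = 2:5 ⇒ J = (9/14, 0)
2·[WQJ] = 10/21, 2·[EWQ] = -5/12
[WQJ]:[EWQ] = 10/21:-5/12 = -8/7

[WQJ]:[EWQ] = -8/7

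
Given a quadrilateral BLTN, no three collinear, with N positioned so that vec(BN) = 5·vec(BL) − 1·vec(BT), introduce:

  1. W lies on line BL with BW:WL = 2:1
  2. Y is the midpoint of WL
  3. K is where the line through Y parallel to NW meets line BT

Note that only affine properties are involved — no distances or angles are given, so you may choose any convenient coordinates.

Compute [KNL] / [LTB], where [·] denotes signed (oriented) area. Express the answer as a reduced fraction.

[KNL]:[LTB] = 3/13

Choose coordinates B = (0, 0), L = (1, 0), T = (0, 1), N = (5, -1).
1. W lies on line BL with BW:WL = 2:1 ⇒ W = (2/3, 0)
2. Y is the midpoint of WL ⇒ Y = (5/6, 0)
3. K is where the line through Y parallel to NW meets line BT ⇒ K = (0, 5/26)
2·[KNL] = 3/13, 2·[LTB] = 1
[KNL]:[LTB] = 3/13:1 = 3/13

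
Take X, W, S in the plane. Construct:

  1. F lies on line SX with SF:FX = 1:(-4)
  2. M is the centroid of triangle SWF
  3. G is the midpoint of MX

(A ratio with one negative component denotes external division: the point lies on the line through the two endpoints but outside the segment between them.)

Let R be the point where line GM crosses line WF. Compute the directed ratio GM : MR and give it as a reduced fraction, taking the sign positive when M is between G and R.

Choose coordinates X = (0, 0), W = (1, 0), S = (0, 1).
1. F lies on line SX with SF:FX = 1:(-4) ⇒ F = (0, 4/3)
2. M is the centroid of triangle SWF ⇒ M = (1/3, 7/9)
3. G is the midpoint of MX ⇒ G = (1/6, 7/18)
line GM meets WF at R = (4/11, 28/33)
M = G + t·(R−G) with t = 11/13, so GM:MR = 11/13:2/13

GM:MR = 11/2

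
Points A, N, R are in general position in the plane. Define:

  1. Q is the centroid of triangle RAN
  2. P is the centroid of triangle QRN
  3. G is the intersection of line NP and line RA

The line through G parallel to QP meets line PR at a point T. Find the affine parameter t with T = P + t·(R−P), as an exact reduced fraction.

Choose coordinates A = (0, 0), N = (1, 0), R = (0, 1).
1. Q is the centroid of triangle RAN ⇒ Q = (1/3, 1/3)
2. P is the centroid of triangle QRN ⇒ P = (4/9, 4/9)
3. G is the intersection of line NP and line RA ⇒ G = (0, 4/5)
through G parallel to QP: direction (1/9, 1/9); meets PR at T = (4/45, 8/9)
T = P + t·(R−P) with t = 4/5

t = 4/5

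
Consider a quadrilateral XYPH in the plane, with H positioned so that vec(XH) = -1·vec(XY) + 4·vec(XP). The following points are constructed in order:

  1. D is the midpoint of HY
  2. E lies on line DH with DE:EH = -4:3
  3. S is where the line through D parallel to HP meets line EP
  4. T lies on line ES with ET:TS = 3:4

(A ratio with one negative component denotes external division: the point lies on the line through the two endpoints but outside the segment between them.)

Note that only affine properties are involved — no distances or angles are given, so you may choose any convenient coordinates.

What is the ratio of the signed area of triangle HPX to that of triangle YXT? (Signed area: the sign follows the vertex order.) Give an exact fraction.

[HPX]:[YXT] = 7/34

Set X = (0, 0), Y = (1, 0), P = (0, 1), H = (-1, 4); any affine frame gives the same invariant.
1. D is the midpoint of HY ⇒ D = (0, 2)
2. E lies on line DH with DE:EH = -4:3 ⇒ E = (-4, 10)
3. S is where the line through D parallel to HP meets line EP ⇒ S = (4/3, -2)
4. T lies on line ES with ET:TS = 3:4 ⇒ T = (-12/7, 34/7)
2·[HPX] = -1, 2·[YXT] = -34/7
[HPX]:[YXT] = -1:-34/7 = 7/34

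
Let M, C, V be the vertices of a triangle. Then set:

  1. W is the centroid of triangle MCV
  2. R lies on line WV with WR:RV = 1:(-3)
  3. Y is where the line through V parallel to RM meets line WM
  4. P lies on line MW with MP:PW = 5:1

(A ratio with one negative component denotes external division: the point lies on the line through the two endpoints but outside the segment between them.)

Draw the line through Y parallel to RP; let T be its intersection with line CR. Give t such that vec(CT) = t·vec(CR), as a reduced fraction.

t = -8/5

Choose coordinates M = (0, 0), C = (1, 0), V = (0, 1).
1. W is the centroid of triangle MCV ⇒ W = (1/3, 1/3)
2. R lies on line WV with WR:RV = 1:(-3) ⇒ R = (1/2, 0)
3. Y is where the line through V parallel to RM meets line WM ⇒ Y = (1, 1)
4. P lies on line MW with MP:PW = 5:1 ⇒ P = (5/18, 5/18)
through Y parallel to RP: direction (-2/9, 5/18); meets CR at T = (9/5, 0)
T = C + t·(R−C) with t = -8/5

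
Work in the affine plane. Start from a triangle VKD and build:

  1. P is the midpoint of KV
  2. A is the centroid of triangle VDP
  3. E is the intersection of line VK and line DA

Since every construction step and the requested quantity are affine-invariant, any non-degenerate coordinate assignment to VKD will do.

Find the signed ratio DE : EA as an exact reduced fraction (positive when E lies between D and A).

DE:EA = -3

Set V = (0, 0), K = (1, 0), D = (0, 1); any affine frame gives the same invariant.
1. P is the midpoint of KV ⇒ P = (1/2, 0)
2. A is the centroid of triangle VDP ⇒ A = (1/6, 1/3)
3. E is the intersection of line VK and line DA ⇒ E = (1/4, 0)
E = D + t·(A−D) with t = 3/2, so DE:EA = t:(1−t) = 3/2:-1/2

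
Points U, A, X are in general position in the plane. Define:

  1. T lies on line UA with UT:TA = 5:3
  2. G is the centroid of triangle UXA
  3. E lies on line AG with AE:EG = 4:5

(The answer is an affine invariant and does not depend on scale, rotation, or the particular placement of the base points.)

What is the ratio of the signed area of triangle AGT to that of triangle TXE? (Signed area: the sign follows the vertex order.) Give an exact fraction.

Work in coordinates with U = (0, 0), A = (1, 0), X = (0, 1).
1. T lies on line UA with UT:TA = 5:3 ⇒ T = (5/8, 0)
2. G is the centroid of triangle UXA ⇒ G = (1/3, 1/3)
3. E lies on line AG with AE:EG = 4:5 ⇒ E = (19/27, 4/27)
2·[AGT] = 1/8, 2·[TXE] = -37/216
[AGT]:[TXE] = 1/8:-37/216 = -27/37

[AGT]:[TXE] = -27/37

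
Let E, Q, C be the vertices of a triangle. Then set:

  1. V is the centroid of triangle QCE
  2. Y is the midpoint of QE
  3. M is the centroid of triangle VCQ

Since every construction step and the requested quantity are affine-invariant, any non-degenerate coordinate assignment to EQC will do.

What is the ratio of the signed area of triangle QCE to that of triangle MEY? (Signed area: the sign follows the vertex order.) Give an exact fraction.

Work in coordinates with E = (0, 0), Q = (1, 0), C = (0, 1).
1. V is the centroid of triangle QCE ⇒ V = (1/3, 1/3)
2. Y is the midpoint of QE ⇒ Y = (1/2, 0)
3. M is the centroid of triangle VCQ ⇒ M = (4/9, 4/9)
2·[QCE] = 1, 2·[MEY] = 2/9
[QCE]:[MEY] = 1:2/9 = 9/2

[QCE]:[MEY] = 9/2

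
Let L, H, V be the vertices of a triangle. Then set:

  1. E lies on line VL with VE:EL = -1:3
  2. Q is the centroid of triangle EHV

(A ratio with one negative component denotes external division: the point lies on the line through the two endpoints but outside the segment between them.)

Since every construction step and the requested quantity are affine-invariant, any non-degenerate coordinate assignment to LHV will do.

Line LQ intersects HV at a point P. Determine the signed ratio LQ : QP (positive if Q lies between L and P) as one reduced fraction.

LQ:QP = -7

Work in coordinates with L = (0, 0), H = (1, 0), V = (0, 1).
1. E lies on line VL with VE:EL = -1:3 ⇒ E = (0, 3/2)
2. Q is the centroid of triangle EHV ⇒ Q = (1/3, 5/6)
line LQ meets HV at P = (2/7, 5/7)
Q = L + t·(P−L) with t = 7/6, so LQ:QP = 7/6:-1/6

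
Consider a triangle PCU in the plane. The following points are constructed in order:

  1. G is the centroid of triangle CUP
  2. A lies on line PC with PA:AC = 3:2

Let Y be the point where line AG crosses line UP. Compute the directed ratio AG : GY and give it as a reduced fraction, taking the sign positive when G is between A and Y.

AG:GY = 4/5

Choose coordinates P = (0, 0), C = (1, 0), U = (0, 1).
1. G is the centroid of triangle CUP ⇒ G = (1/3, 1/3)
2. A lies on line PC with PA:AC = 3:2 ⇒ A = (3/5, 0)
line AG meets UP at Y = (0, 3/4)
G = A + t·(Y−A) with t = 4/9, so AG:GY = 4/9:5/9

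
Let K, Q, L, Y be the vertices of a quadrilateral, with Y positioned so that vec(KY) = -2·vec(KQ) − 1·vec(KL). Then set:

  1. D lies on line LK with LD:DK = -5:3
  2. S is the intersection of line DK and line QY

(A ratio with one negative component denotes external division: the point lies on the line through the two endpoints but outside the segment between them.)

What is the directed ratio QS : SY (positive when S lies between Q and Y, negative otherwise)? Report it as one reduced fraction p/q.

Assign K = (0, 0), Q = (1, 0), L = (0, 1), Y = (-2, -1) — the answer is frame-independent, so this choice is without loss of generality.
1. D lies on line LK with LD:DK = -5:3 ⇒ D = (0, -3/2)
2. S is the intersection of line DK and line QY ⇒ S = (0, -1/3)
S = Q + t·(Y−Q) with t = 1/3, so QS:SY = t:(1−t) = 1/3:2/3

QS:SY = 1/2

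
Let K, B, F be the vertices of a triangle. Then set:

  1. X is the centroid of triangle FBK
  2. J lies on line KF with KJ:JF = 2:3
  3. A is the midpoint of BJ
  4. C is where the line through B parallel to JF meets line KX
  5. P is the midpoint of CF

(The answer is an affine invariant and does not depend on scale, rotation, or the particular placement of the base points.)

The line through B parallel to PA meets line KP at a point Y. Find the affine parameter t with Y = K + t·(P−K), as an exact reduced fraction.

t = 2

Assign K = (0, 0), B = (1, 0), F = (0, 1) — the answer is frame-independent, so this choice is without loss of generality.
1. X is the centroid of triangle FBK ⇒ X = (1/3, 1/3)
2. J lies on line KF with KJ:JF = 2:3 ⇒ J = (0, 2/5)
3. A is the midpoint of BJ ⇒ A = (1/2, 1/5)
4. C is where the line through B parallel to JF meets line KX ⇒ C = (1, 1)
5. P is the midpoint of CF ⇒ P = (1/2, 1)
through B parallel to PA: direction (0, -4/5); meets KP at Y = (1, 2)
Y = K + t·(P−K) with t = 2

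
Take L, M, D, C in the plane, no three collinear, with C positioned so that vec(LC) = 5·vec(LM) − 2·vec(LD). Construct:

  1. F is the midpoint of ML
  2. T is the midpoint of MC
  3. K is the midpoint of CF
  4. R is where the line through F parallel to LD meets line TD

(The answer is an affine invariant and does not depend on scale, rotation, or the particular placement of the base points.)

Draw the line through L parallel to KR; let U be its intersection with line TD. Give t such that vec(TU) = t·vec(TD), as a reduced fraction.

t = 11/2

Set L = (0, 0), M = (1, 0), D = (0, 1), C = (5, -2); any affine frame gives the same invariant.
1. F is the midpoint of ML ⇒ F = (1/2, 0)
2. T is the midpoint of MC ⇒ T = (3, -1)
3. K is the midpoint of CF ⇒ K = (11/4, -1)
4. R is where the line through F parallel to LD meets line TD ⇒ R = (1/2, 2/3)
through L parallel to KR: direction (-9/4, 5/3); meets TD at U = (-27/2, 10)
U = T + t·(D−T) with t = 11/2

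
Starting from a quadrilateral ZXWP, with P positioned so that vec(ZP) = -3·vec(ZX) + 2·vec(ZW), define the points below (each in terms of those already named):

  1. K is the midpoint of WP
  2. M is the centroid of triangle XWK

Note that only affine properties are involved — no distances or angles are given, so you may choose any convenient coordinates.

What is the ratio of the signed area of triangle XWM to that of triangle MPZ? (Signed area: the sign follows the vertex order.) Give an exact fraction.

[XWM]:[MPZ] = 2/13

Assign Z = (0, 0), X = (1, 0), W = (0, 1), P = (-3, 2) — the answer is frame-independent, so this choice is without loss of generality.
1. K is the midpoint of WP ⇒ K = (-3/2, 3/2)
2. M is the centroid of triangle XWK ⇒ M = (-1/6, 5/6)
2·[XWM] = 1/3, 2·[MPZ] = 13/6
[XWM]:[MPZ] = 1/3:13/6 = 2/13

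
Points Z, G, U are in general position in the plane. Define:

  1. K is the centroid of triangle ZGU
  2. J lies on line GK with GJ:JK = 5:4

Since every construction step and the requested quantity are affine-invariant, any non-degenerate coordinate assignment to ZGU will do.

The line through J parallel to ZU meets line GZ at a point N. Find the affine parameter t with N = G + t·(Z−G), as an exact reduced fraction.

Assign Z = (0, 0), G = (1, 0), U = (0, 1) — the answer is frame-independent, so this choice is without loss of generality.
1. K is the centroid of triangle ZGU ⇒ K = (1/3, 1/3)
2. J lies on line GK with GJ:JK = 5:4 ⇒ J = (17/27, 5/27)
through J parallel to ZU: direction (0, 1); meets GZ at N = (17/27, 0)
N = G + t·(Z−G) with t = 10/27

t = 10/27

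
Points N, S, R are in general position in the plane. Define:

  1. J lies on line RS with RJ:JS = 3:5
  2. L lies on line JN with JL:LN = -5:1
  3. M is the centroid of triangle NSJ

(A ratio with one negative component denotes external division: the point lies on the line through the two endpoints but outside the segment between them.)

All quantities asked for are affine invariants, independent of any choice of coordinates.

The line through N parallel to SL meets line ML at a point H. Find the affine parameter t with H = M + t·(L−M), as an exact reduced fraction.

Set N = (0, 0), S = (1, 0), R = (0, 1); any affine frame gives the same invariant.
1. J lies on line RS with RJ:JS = 3:5 ⇒ J = (3/8, 5/8)
2. L lies on line JN with JL:LN = -5:1 ⇒ L = (-3/32, -5/32)
3. M is the centroid of triangle NSJ ⇒ M = (11/24, 5/24)
through N parallel to SL: direction (-35/32, -5/32); meets ML at H = (35/192, 5/192)
H = M + t·(L−M) with t = 1/2

t = 1/2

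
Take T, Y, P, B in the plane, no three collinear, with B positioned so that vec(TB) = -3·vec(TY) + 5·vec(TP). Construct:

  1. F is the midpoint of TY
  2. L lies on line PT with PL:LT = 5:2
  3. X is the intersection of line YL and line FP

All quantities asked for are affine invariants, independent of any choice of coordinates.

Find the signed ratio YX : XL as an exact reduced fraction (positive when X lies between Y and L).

YX:XL = 7/5

Set T = (0, 0), Y = (1, 0), P = (0, 1), B = (-3, 5); any affine frame gives the same invariant.
1. F is the midpoint of TY ⇒ F = (1/2, 0)
2. L lies on line PT with PL:LT = 5:2 ⇒ L = (0, 2/7)
3. X is the intersection of line YL and line FP ⇒ X = (5/12, 1/6)
X = Y + t·(L−Y) with t = 7/12, so YX:XL = t:(1−t) = 7/12:5/12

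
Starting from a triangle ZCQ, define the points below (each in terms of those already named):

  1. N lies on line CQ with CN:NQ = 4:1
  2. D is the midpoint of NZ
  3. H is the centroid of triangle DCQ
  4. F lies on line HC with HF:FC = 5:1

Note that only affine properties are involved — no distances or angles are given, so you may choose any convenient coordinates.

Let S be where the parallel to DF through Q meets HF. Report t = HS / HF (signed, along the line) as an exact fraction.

t = -11/5

Assign Z = (0, 0), C = (1, 0), Q = (0, 1) — the answer is frame-independent, so this choice is without loss of generality.
1. N lies on line CQ with CN:NQ = 4:1 ⇒ N = (1/5, 4/5)
2. D is the midpoint of NZ ⇒ D = (1/10, 2/5)
3. H is the centroid of triangle DCQ ⇒ H = (11/30, 7/15)
4. F lies on line HC with HF:FC = 5:1 ⇒ F = (161/180, 7/90)
through Q parallel to DF: direction (143/180, -29/90); meets HF at S = (-143/180, 119/90)
S = H + t·(F−H) with t = -11/5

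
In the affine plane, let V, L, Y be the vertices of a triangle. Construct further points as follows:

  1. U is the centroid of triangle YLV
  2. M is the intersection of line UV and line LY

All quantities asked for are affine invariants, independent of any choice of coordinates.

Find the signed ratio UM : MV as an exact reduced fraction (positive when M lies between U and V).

UM:MV = -1/3

Set V = (0, 0), L = (1, 0), Y = (0, 1); any affine frame gives the same invariant.
1. U is the centroid of triangle YLV ⇒ U = (1/3, 1/3)
2. M is the intersection of line UV and line LY ⇒ M = (1/2, 1/2)
M = U + t·(V−U) with t = -1/2, so UM:MV = t:(1−t) = -1/2:3/2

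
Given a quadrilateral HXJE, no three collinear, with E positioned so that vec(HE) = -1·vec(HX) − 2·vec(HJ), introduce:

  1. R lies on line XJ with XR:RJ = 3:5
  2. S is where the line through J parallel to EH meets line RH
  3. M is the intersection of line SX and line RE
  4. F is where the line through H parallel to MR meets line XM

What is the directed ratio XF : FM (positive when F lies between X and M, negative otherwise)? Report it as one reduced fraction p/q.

Choose coordinates H = (0, 0), X = (1, 0), J = (0, 1), E = (-1, -2).
1. R lies on line XJ with XR:RJ = 3:5 ⇒ R = (5/8, 3/8)
2. S is where the line through J parallel to EH meets line RH ⇒ S = (-5/7, -3/7)
3. M is the intersection of line SX and line RE ⇒ M = (5/21, -4/21)
4. F is where the line through H parallel to MR meets line XM ⇒ F = (-13/63, -19/63)
F = X + t·(M−X) with t = 19/12, so XF:FM = t:(1−t) = 19/12:-7/12

XF:FM = -19/7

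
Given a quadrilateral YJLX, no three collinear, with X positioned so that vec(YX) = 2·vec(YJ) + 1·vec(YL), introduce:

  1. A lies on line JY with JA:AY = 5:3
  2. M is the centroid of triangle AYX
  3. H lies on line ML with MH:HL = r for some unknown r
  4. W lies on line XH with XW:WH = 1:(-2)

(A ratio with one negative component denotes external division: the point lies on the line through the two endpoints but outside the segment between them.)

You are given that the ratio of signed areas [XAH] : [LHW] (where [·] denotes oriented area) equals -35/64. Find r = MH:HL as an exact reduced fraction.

Assign Y = (0, 0), J = (1, 0), L = (0, 1), X = (2, 1) — the answer is frame-independent, so this choice is without loss of generality.
1. A lies on line JY with JA:AY = 5:3 ⇒ A = (3/8, 0)
2. M is the centroid of triangle AYX ⇒ M = (19/24, 1/3)
3. With MH:HL = r, write λ = r/(r+1) so H = M + λ·(L−M); H is affine-linear in λ
4. W lies on line XH with XW:WH = 1:(-2) ⇒ W is an affine combination of earlier points and hence also affine-linear in λ
Every point depending on H is an affine combination of H and λ-independent points, so each such coordinate is linear in λ; the λ² term in each signed area is a multiple of (L−M)×(L−M) = 0, so 2·[XAH] and 2·[LHW] are each linear in λ. Evaluating at λ=0 and λ=1:
  2·[XAH] = -15/8·λ − 1/8,   2·[LHW] = -8/3·λ + 8/3
So [XAH]:[LHW] = (-15/8·λ − 1/8) / (-8/3·λ + 8/3). Setting this equal to -35/64:
  -15/8·λ − 1/8 = -35/64·(-8/3·λ + 8/3)  ⇒  λ = 2/5
Then r = λ/(1−λ) = (2/5)/(3/5) = 2/3. Check: with r = 2/3, H = (19/40, 3/5) and [XAH]:[LHW] = -35/64 as required.

r = 2/3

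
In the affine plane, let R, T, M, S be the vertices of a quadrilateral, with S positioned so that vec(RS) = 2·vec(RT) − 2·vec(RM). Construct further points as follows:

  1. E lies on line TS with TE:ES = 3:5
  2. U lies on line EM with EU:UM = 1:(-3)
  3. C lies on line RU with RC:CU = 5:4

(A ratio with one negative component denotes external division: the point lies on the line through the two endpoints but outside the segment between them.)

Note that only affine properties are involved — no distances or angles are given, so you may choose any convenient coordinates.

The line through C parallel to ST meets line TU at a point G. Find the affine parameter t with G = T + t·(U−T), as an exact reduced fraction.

t = -11/9

Work in coordinates with R = (0, 0), T = (1, 0), M = (0, 1), S = (2, -2).
1. E lies on line TS with TE:ES = 3:5 ⇒ E = (11/8, -3/4)
2. U lies on line EM with EU:UM = 1:(-3) ⇒ U = (33/16, -13/8)
3. C lies on line RU with RC:CU = 5:4 ⇒ C = (55/48, -65/72)
through C parallel to ST: direction (-1, 2); meets TU at G = (-43/144, 143/72)
G = T + t·(U−T) with t = -11/9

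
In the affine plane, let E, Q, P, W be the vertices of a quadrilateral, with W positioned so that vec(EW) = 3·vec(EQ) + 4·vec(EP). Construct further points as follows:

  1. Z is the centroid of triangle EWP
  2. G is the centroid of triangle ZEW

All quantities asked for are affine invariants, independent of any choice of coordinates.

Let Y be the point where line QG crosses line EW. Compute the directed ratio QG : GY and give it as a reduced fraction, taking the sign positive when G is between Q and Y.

Assign E = (0, 0), Q = (1, 0), P = (0, 1), W = (3, 4) — the answer is frame-independent, so this choice is without loss of generality.
1. Z is the centroid of triangle EWP ⇒ Z = (1, 5/3)
2. G is the centroid of triangle ZEW ⇒ G = (4/3, 17/9)
line QG meets EW at Y = (17/13, 68/39)
G = Q + t·(Y−Q) with t = 13/12, so QG:GY = 13/12:-1/12

QG:GY = -13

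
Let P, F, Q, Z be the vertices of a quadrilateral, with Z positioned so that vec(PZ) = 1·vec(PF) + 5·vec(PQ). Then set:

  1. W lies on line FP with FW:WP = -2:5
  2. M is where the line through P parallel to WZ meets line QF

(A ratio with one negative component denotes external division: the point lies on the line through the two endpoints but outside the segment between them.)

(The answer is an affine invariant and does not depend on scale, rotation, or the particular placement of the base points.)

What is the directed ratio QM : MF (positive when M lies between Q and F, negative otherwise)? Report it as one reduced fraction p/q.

QM:MF = -2/15

Choose coordinates P = (0, 0), F = (1, 0), Q = (0, 1), Z = (1, 5).
1. W lies on line FP with FW:WP = -2:5 ⇒ W = (5/3, 0)
2. M is where the line through P parallel to WZ meets line QF ⇒ M = (-2/13, 15/13)
M = Q + t·(F−Q) with t = -2/13, so QM:MF = t:(1−t) = -2/13:15/13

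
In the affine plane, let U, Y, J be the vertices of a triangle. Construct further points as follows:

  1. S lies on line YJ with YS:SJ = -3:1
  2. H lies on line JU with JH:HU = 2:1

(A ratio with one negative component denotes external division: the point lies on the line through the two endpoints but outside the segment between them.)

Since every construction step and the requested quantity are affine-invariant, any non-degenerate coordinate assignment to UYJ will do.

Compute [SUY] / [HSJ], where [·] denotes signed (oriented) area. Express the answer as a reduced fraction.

Choose coordinates U = (0, 0), Y = (1, 0), J = (0, 1).
1. S lies on line YJ with YS:SJ = -3:1 ⇒ S = (-1/2, 3/2)
2. H lies on line JU with JH:HU = 2:1 ⇒ H = (0, 1/3)
2·[SUY] = 3/2, 2·[HSJ] = -1/3
[SUY]:[HSJ] = 3/2:-1/3 = -9/2

[SUY]:[HSJ] = -9/2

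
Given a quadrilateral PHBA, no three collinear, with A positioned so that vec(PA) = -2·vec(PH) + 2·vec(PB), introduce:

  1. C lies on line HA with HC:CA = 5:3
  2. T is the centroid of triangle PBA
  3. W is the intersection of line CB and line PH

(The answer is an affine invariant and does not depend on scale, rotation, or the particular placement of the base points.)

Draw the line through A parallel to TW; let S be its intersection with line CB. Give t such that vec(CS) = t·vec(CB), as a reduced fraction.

t = -12

Assign P = (0, 0), H = (1, 0), B = (0, 1), A = (-2, 2) — the answer is frame-independent, so this choice is without loss of generality.
1. C lies on line HA with HC:CA = 5:3 ⇒ C = (-7/8, 5/4)
2. T is the centroid of triangle PBA ⇒ T = (-2/3, 1)
3. W is the intersection of line CB and line PH ⇒ W = (7/2, 0)
through A parallel to TW: direction (25/6, -1); meets CB at S = (-91/8, 17/4)
S = C + t·(B−C) with t = -12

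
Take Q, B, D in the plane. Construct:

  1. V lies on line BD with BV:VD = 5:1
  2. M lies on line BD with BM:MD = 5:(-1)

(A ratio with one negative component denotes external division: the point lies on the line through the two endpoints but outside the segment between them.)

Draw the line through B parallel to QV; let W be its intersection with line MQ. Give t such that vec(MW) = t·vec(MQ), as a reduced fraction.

t = 3

Set Q = (0, 0), B = (1, 0), D = (0, 1); any affine frame gives the same invariant.
1. V lies on line BD with BV:VD = 5:1 ⇒ V = (1/6, 5/6)
2. M lies on line BD with BM:MD = 5:(-1) ⇒ M = (-1/4, 5/4)
through B parallel to QV: direction (1/6, 5/6); meets MQ at W = (1/2, -5/2)
W = M + t·(Q−M) with t = 3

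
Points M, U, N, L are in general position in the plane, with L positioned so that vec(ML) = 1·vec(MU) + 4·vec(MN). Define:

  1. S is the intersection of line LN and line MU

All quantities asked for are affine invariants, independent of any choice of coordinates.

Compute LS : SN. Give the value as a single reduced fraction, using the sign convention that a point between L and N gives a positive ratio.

Work in coordinates with M = (0, 0), U = (1, 0), N = (0, 1), L = (1, 4).
1. S is the intersection of line LN and line MU ⇒ S = (-1/3, 0)
S = L + t·(N−L) with t = 4/3, so LS:SN = t:(1−t) = 4/3:-1/3

LS:SN = -4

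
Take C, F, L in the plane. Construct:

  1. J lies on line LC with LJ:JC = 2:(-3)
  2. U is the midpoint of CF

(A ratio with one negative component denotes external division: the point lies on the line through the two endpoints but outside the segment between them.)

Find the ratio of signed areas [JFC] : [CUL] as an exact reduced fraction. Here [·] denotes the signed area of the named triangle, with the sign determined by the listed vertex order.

Assign C = (0, 0), F = (1, 0), L = (0, 1) — the answer is frame-independent, so this choice is without loss of generality.
1. J lies on line LC with LJ:JC = 2:(-3) ⇒ J = (0, 3)
2. U is the midpoint of CF ⇒ U = (1/2, 0)
2·[JFC] = -3, 2·[CUL] = 1/2
[JFC]:[CUL] = -3:1/2 = -6

[JFC]:[CUL] = -6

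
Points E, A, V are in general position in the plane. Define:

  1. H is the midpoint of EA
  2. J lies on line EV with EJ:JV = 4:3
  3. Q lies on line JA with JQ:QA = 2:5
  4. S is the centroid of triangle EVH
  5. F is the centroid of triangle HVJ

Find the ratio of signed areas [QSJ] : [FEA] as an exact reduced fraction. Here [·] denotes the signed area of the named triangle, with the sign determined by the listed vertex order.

Assign E = (0, 0), A = (1, 0), V = (0, 1) — the answer is frame-independent, so this choice is without loss of generality.
1. H is the midpoint of EA ⇒ H = (1/2, 0)
2. J lies on line EV with EJ:JV = 4:3 ⇒ J = (0, 4/7)
3. Q lies on line JA with JQ:QA = 2:5 ⇒ Q = (2/7, 20/49)
4. S is the centroid of triangle EVH ⇒ S = (1/6, 1/3)
5. F is the centroid of triangle HVJ ⇒ F = (1/6, 11/21)
2·[QSJ] = -2/49, 2·[FEA] = 11/21
[QSJ]:[FEA] = -2/49:11/21 = -6/77

[QSJ]:[FEA] = -6/77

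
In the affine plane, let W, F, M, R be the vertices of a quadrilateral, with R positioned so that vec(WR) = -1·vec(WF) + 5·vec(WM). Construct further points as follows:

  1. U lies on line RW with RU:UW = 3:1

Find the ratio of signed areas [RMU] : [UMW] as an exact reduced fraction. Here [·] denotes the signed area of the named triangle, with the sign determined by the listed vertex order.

Set W = (0, 0), F = (1, 0), M = (0, 1), R = (-1, 5); any affine frame gives the same invariant.
1. U lies on line RW with RU:UW = 3:1 ⇒ U = (-1/4, 5/4)
2·[RMU] = -3/4, 2·[UMW] = -1/4
[RMU]:[UMW] = -3/4:-1/4 = 3

[RMU]:[UMW] = 3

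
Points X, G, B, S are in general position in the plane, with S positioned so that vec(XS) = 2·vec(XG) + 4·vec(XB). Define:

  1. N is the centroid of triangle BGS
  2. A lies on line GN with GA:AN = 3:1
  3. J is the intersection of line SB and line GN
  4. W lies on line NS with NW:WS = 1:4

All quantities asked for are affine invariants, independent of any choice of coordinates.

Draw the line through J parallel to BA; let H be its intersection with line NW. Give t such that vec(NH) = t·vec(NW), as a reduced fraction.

t = 2

Choose coordinates X = (0, 0), G = (1, 0), B = (0, 1), S = (2, 4).
1. N is the centroid of triangle BGS ⇒ N = (1, 5/3)
2. A lies on line GN with GA:AN = 3:1 ⇒ A = (1, 5/4)
3. J is the intersection of line SB and line GN ⇒ J = (1, 5/2)
4. W lies on line NS with NW:WS = 1:4 ⇒ W = (6/5, 32/15)
through J parallel to BA: direction (1, 1/4); meets NW at H = (7/5, 13/5)
H = N + t·(W−N) with t = 2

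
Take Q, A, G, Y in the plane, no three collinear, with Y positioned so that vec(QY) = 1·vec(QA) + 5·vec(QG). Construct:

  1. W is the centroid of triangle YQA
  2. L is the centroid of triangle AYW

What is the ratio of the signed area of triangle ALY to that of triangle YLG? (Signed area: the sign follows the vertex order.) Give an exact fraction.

Choose coordinates Q = (0, 0), A = (1, 0), G = (0, 1), Y = (1, 5).
1. W is the centroid of triangle YQA ⇒ W = (2/3, 5/3)
2. L is the centroid of triangle AYW ⇒ L = (8/9, 20/9)
2·[ALY] = -5/9, 2·[YLG] = -7/3
[ALY]:[YLG] = -5/9:-7/3 = 5/21

[ALY]:[YLG] = 5/21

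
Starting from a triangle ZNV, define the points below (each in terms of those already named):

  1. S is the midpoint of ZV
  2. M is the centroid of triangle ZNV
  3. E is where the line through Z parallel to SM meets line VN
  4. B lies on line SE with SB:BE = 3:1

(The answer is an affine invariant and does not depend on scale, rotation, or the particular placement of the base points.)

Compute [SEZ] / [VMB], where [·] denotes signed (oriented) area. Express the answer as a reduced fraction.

Set Z = (0, 0), N = (1, 0), V = (0, 1); any affine frame gives the same invariant.
1. S is the midpoint of ZV ⇒ S = (0, 1/2)
2. M is the centroid of triangle ZNV ⇒ M = (1/3, 1/3)
3. E is where the line through Z parallel to SM meets line VN ⇒ E = (2, -1)
4. B lies on line SE with SB:BE = 3:1 ⇒ B = (3/2, -5/8)
2·[SEZ] = -1, 2·[VMB] = 11/24
[SEZ]:[VMB] = -1:11/24 = -24/11

[SEZ]:[VMB] = -24/11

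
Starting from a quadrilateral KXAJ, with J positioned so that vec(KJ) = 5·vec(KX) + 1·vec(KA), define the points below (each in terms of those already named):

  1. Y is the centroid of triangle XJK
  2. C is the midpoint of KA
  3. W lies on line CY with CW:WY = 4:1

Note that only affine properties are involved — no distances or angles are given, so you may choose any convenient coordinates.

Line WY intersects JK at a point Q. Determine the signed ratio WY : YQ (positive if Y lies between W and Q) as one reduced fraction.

Assign K = (0, 0), X = (1, 0), A = (0, 1), J = (5, 1) — the answer is frame-independent, so this choice is without loss of generality.
1. Y is the centroid of triangle XJK ⇒ Y = (2, 1/3)
2. C is the midpoint of KA ⇒ C = (0, 1/2)
3. W lies on line CY with CW:WY = 4:1 ⇒ W = (8/5, 11/30)
line WY meets JK at Q = (30/17, 6/17)
Y = W + t·(Q−W) with t = 17/7, so WY:YQ = 17/7:-10/7

WY:YQ = -17/10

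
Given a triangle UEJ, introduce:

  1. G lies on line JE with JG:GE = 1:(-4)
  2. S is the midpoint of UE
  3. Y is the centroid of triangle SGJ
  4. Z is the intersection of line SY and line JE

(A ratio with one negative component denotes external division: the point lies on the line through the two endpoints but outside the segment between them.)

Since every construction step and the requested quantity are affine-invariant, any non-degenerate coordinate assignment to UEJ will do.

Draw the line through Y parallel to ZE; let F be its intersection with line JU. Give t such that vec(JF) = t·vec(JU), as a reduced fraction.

Choose coordinates U = (0, 0), E = (1, 0), J = (0, 1).
1. G lies on line JE with JG:GE = 1:(-4) ⇒ G = (-1/3, 4/3)
2. S is the midpoint of UE ⇒ S = (1/2, 0)
3. Y is the centroid of triangle SGJ ⇒ Y = (1/18, 7/9)
4. Z is the intersection of line SY and line JE ⇒ Z = (-1/6, 7/6)
through Y parallel to ZE: direction (7/6, -7/6); meets JU at F = (0, 5/6)
F = J + t·(U−J) with t = 1/6

t = 1/6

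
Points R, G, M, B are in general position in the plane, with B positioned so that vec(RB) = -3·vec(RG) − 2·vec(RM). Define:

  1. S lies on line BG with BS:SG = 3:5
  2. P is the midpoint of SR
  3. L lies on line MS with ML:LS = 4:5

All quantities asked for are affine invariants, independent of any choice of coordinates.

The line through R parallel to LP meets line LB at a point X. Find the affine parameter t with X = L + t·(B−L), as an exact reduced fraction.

t = -10/31

Assign R = (0, 0), G = (1, 0), M = (0, 1), B = (-3, -2) — the answer is frame-independent, so this choice is without loss of generality.
1. S lies on line BG with BS:SG = 3:5 ⇒ S = (-3/2, -5/4)
2. P is the midpoint of SR ⇒ P = (-3/4, -5/8)
3. L lies on line MS with ML:LS = 4:5 ⇒ L = (-2/3, 0)
through R parallel to LP: direction (-1/12, -5/8); meets LB at X = (8/93, 20/31)
X = L + t·(B−L) with t = -10/31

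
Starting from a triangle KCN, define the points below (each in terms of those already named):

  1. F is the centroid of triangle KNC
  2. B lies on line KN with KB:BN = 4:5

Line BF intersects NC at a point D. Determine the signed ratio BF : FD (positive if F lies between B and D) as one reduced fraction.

Work in coordinates with K = (0, 0), C = (1, 0), N = (0, 1).
1. F is the centroid of triangle KNC ⇒ F = (1/3, 1/3)
2. B lies on line KN with KB:BN = 4:5 ⇒ B = (0, 4/9)
line BF meets NC at D = (5/6, 1/6)
F = B + t·(D−B) with t = 2/5, so BF:FD = 2/5:3/5

BF:FD = 2/3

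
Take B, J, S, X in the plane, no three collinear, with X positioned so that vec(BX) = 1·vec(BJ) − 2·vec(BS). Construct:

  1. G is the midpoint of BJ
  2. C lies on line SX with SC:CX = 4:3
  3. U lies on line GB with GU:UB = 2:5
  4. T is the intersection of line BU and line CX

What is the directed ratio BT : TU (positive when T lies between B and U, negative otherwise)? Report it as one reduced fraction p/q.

BT:TU = 14

Choose coordinates B = (0, 0), J = (1, 0), S = (0, 1), X = (1, -2).
1. G is the midpoint of BJ ⇒ G = (1/2, 0)
2. C lies on line SX with SC:CX = 4:3 ⇒ C = (4/7, -5/7)
3. U lies on line GB with GU:UB = 2:5 ⇒ U = (5/14, 0)
4. T is the intersection of line BU and line CX ⇒ T = (1/3, 0)
T = B + t·(U−B) with t = 14/15, so BT:TU = t:(1−t) = 14/15:1/15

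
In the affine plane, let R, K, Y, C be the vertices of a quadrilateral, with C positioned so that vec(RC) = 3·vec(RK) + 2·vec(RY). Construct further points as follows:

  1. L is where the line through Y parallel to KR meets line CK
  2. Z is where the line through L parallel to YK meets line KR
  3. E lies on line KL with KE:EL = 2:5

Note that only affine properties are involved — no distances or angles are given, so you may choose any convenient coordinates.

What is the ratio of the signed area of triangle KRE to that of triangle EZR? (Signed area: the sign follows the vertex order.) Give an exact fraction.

Choose coordinates R = (0, 0), K = (1, 0), Y = (0, 1), C = (3, 2).
1. L is where the line through Y parallel to KR meets line CK ⇒ L = (2, 1)
2. Z is where the line through L parallel to YK meets line KR ⇒ Z = (3, 0)
3. E lies on line KL with KE:EL = 2:5 ⇒ E = (9/7, 2/7)
2·[KRE] = -2/7, 2·[EZR] = -6/7
[KRE]:[EZR] = -2/7:-6/7 = 1/3

[KRE]:[EZR] = 1/3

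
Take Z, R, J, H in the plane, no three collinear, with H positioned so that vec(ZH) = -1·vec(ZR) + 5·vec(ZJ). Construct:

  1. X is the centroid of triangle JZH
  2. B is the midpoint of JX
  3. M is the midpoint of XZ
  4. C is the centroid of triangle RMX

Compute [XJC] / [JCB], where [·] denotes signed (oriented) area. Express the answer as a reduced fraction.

[XJC]:[JCB] = 2

Set Z = (0, 0), R = (1, 0), J = (0, 1), H = (-1, 5); any affine frame gives the same invariant.
1. X is the centroid of triangle JZH ⇒ X = (-1/3, 2)
2. B is the midpoint of JX ⇒ B = (-1/6, 3/2)
3. M is the midpoint of XZ ⇒ M = (-1/6, 1)
4. C is the centroid of triangle RMX ⇒ C = (1/6, 1)
2·[XJC] = 1/6, 2·[JCB] = 1/12
[XJC]:[JCB] = 1/6:1/12 = 2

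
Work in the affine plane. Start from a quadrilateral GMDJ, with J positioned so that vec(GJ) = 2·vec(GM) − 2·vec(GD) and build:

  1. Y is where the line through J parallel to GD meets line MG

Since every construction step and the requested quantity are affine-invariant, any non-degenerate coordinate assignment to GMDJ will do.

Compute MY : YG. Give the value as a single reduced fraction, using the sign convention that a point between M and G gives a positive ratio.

MY:YG = -1/2

Set G = (0, 0), M = (1, 0), D = (0, 1), J = (2, -2); any affine frame gives the same invariant.
1. Y is where the line through J parallel to GD meets line MG ⇒ Y = (2, 0)
Y = M + t·(G−M) with t = -1, so MY:YG = t:(1−t) = -1:2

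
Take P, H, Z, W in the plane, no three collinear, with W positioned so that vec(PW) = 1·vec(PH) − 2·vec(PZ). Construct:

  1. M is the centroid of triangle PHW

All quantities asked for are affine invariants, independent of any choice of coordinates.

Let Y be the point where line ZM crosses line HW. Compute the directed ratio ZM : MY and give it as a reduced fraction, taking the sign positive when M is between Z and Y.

ZM:MY = 2

Assign P = (0, 0), H = (1, 0), Z = (0, 1), W = (1, -2) — the answer is frame-independent, so this choice is without loss of generality.
1. M is the centroid of triangle PHW ⇒ M = (2/3, -2/3)
line ZM meets HW at Y = (1, -3/2)
M = Z + t·(Y−Z) with t = 2/3, so ZM:MY = 2/3:1/3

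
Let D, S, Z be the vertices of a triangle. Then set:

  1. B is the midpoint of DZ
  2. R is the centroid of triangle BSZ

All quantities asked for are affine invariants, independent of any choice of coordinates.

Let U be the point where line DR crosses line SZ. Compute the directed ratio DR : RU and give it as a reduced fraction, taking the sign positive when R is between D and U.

DR:RU = 5

Set D = (0, 0), S = (1, 0), Z = (0, 1); any affine frame gives the same invariant.
1. B is the midpoint of DZ ⇒ B = (0, 1/2)
2. R is the centroid of triangle BSZ ⇒ R = (1/3, 1/2)
line DR meets SZ at U = (2/5, 3/5)
R = D + t·(U−D) with t = 5/6, so DR:RU = 5/6:1/6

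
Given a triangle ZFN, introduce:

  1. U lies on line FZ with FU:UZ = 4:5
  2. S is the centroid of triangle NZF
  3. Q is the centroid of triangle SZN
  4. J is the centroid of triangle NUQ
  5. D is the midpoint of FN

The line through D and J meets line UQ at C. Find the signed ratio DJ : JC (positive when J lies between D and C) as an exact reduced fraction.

Work in coordinates with Z = (0, 0), F = (1, 0), N = (0, 1).
1. U lies on line FZ with FU:UZ = 4:5 ⇒ U = (5/9, 0)
2. S is the centroid of triangle NZF ⇒ S = (1/3, 1/3)
3. Q is the centroid of triangle SZN ⇒ Q = (1/9, 4/9)
4. J is the centroid of triangle NUQ ⇒ J = (2/9, 13/27)
5. D is the midpoint of FN ⇒ D = (1/2, 1/2)
line DJ meets UQ at C = (1/12, 17/36)
J = D + t·(C−D) with t = 2/3, so DJ:JC = 2/3:1/3

DJ:JC = 2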